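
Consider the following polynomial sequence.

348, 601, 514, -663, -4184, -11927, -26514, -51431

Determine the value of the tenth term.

-151239

First differences: 253, -87, -1177, -3521, -7743, -14587, -24917
Second differences: -340, -1090, -2344, -4222, -6844, -10330
Third differences: -750, -1254, -1878, -2622, -3486
Fourth differences: -504, -624, -744, -864
Fifth differences: -120, -120, -120
Constant fifth difference = -120, so extend:
-864 − 120 = -984;  -3486 − 984 = -4470;  -10330 − 4470 = -14800;  -24917 − 14800 = -39717;  -51431 − 39717 = -91148
-984 − 120 = -1104;  -4470 − 1104 = -5574;  -14800 − 5574 = -20374;  -39717 − 20374 = -60091;  -91148 − 60091 = -151239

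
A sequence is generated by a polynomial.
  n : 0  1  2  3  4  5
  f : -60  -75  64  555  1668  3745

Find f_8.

D1: -15, 139, 491, 1113, 2077
D2: 154, 352, 622, 964
D3: 198, 270, 342
D4: 72, 72
The fourth differences are constant (72).
342 + 72 = 414;  964 + 414 = 1378;  2077 + 1378 = 3455;  3745 + 3455 = 7200
414 + 72 = 486;  1378 + 486 = 1864;  3455 + 1864 = 5319;  7200 + 5319 = 12519
486 + 72 = 558;  1864 + 558 = 2422;  5319 + 2422 = 7741;  12519 + 7741 = 20260

20260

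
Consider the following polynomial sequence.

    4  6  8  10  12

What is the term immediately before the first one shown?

2

D1: 2  2  2  2
The first differences are constant at 2.
Work back: 4 − 2 = 2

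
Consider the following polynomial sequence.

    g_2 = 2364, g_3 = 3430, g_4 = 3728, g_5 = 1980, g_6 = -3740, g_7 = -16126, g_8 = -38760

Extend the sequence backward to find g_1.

1280

First differences: 1066  298  -1748  -5720  -12386  -22634
Second differences: -768  -2046  -3972  -6666  -10248
Third differences: -1278  -1926  -2694  -3582
Fourth differences: -648  -768  -888
Fifth differences: -120  -120
The fifth differences are constant at -120.
Work back: -648 + 120 = -528;  -1278 + 528 = -750;  -768 + 750 = -18;  1066 + 18 = 1084;  2364 − 1084 = 1280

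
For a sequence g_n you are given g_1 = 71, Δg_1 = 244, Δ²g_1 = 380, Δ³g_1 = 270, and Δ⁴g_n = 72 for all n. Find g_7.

Build the table forward from the leading diagonal:
D4: 72  72  72  72  72  72  72
D3: 270  342  414  486  558  630  702
D2: 380  650  992  1406  1892  2450  3080
D1: 244  624  1274  2266  3672  5564  8014
g: 71  315  939  2213  4479  8151  13715

13715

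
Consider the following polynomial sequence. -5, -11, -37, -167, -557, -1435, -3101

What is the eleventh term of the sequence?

-26165

-6 , -26 , -130 , -390 , -878 , -1666
-20 , -104 , -260 , -488 , -788
-84 , -156 , -228 , -300
-72 , -72 , -72
The fourth differences are constant (-72).
-300 − 72 = -372;  -788 − 372 = -1160;  -1666 − 1160 = -2826;  -3101 − 2826 = -5927
-372 − 72 = -444;  -1160 − 444 = -1604;  -2826 − 1604 = -4430;  -5927 − 4430 = -10357
-444 − 72 = -516;  -1604 − 516 = -2120;  -4430 − 2120 = -6550;  -10357 − 6550 = -16907
-516 − 72 = -588;  -2120 − 588 = -2708;  -6550 − 2708 = -9258;  -16907 − 9258 = -26165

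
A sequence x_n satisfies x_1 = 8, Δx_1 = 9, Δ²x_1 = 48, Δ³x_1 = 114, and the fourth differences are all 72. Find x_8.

Build the table forward from the leading diagonal:
D4: 72  72  72  72  72  72  72  72
D3: 114  186  258  330  402  474  546  618
D2: 48  162  348  606  936  1338  1812  2358
D1: 9  57  219  567  1173  2109  3447  5259
x: 8  17  74  293  860  2033  4142  7589

7589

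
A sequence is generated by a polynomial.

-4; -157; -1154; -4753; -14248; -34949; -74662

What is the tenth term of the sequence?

-433453

First differences: -153, -997, -3599, -9495, -20701, -39713
Second differences: -844, -2602, -5896, -11206, -19012
Third differences: -1758, -3294, -5310, -7806
Fourth differences: -1536, -2016, -2496
Fifth differences: -480, -480
Fifth differences constant at -480.
-2496 − 480 = -2976;  -7806 − 2976 = -10782;  -19012 − 10782 = -29794;  -39713 − 29794 = -69507;  -74662 − 69507 = -144169
-2976 − 480 = -3456;  -10782 − 3456 = -14238;  -29794 − 14238 = -44032;  -69507 − 44032 = -113539;  -144169 − 113539 = -257708
-3456 − 480 = -3936;  -14238 − 3936 = -18174;  -44032 − 18174 = -62206;  -113539 − 62206 = -175745;  -257708 − 175745 = -433453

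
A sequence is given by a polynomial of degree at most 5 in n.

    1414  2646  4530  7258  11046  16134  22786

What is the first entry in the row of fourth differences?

24

D1: 1232, 1884, 2728, 3788, 5088, 6652
D2: 652, 844, 1060, 1300, 1564
D3: 192, 216, 240, 264
D4: 24, 24, 24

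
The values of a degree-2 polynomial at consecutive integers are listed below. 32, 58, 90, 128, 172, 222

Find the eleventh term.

First differences: 26 , 32 , 38 , 44 , 50
Second differences: 6 , 6 , 6 , 6
The second differences are constant (6).
50 + 6 = 56;  222 + 56 = 278
56 + 6 = 62;  278 + 62 = 340
62 + 6 = 68;  340 + 68 = 408
68 + 6 = 74;  408 + 74 = 482
74 + 6 = 80;  482 + 80 = 562

562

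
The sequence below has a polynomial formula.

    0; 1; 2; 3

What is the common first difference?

Δ: 1, 1, 1

1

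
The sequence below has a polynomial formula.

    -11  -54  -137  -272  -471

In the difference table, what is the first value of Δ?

Δ: -43, -83, -135, -199
Δ²: -40, -52, -64
Δ³: -12, -12

-43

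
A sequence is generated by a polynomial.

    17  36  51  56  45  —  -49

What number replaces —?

12

Using the first 5 terms:
19, 15, 5, -11
-4, -10, -16
-6, -6
Constant third difference = -6.
Extend forward: -16 − 6 = -22;  -11 − 22 = -33;  45 − 33 = 12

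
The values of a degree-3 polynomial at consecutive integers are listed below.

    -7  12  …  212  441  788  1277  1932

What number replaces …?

Using the last 5 terms:
First differences: 229, 347, 489, 655
Second differences: 118, 142, 166
Third differences: 24, 24
Constant third difference = 24.
Extend backward: 118 − 24 = 94;  229 − 94 = 135;  212 − 135 = 77

77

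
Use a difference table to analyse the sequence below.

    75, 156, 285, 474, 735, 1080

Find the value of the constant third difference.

12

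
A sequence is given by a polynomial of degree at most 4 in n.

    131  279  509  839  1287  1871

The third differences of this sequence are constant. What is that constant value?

18

First differences: 148, 230, 330, 448, 584
Second differences: 82, 100, 118, 136
Third differences: 18, 18, 18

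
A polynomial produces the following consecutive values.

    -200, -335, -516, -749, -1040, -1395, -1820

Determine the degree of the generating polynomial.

First differences: -135, -181, -233, -291, -355, -425
Second differences: -46, -52, -58, -64, -70
Third differences: -6, -6, -6, -6
The third differences are constant, so the polynomial has degree 3.

3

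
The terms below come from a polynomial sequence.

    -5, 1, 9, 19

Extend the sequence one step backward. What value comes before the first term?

-9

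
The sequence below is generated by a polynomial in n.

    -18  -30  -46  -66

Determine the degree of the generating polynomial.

2

Δ: -12, -16, -20
Δ²: -4, -4
The second differences are constant, so the polynomial has degree 2.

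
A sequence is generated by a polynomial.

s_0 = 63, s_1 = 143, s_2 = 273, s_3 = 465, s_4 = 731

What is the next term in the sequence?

Δ: 80  130  192  266
Δ²: 50  62  74
Δ³: 12  12
The third differences are constant (12).
74 + 12 = 86;  266 + 86 = 352;  731 + 352 = 1083

1083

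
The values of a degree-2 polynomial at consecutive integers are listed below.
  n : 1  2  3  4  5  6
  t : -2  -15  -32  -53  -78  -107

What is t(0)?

D1: -13, -17, -21, -25, -29
D2: -4, -4, -4, -4
The second differences are constant at -4.
Work back: -13 + 4 = -9;  -2 + 9 = 7

7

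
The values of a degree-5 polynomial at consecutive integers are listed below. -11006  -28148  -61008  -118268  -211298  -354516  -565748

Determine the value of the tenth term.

-17142 , -32860 , -57260 , -93030 , -143218 , -211232
-15718 , -24400 , -35770 , -50188 , -68014
-8682 , -11370 , -14418 , -17826
-2688 , -3048 , -3408
-360 , -360
The fifth differences are constant (-360).
-3408 − 360 = -3768;  -17826 − 3768 = -21594;  -68014 − 21594 = -89608;  -211232 − 89608 = -300840;  -565748 − 300840 = -866588
-3768 − 360 = -4128;  -21594 − 4128 = -25722;  -89608 − 25722 = -115330;  -300840 − 115330 = -416170;  -866588 − 416170 = -1282758
-4128 − 360 = -4488;  -25722 − 4488 = -30210;  -115330 − 30210 = -145540;  -416170 − 145540 = -561710;  -1282758 − 561710 = -1844468

-1844468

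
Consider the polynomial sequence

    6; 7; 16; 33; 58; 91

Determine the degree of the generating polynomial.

Δ: 1, 9, 17, 25, 33
Δ²: 8, 8, 8, 8
The second differences are constant, so the polynomial has degree 2.

2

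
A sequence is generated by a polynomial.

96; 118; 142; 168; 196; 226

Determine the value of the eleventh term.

406

D1: 22 , 24 , 26 , 28 , 30
D2: 2 , 2 , 2 , 2
Second differences constant at 2.
30 + 2 = 32;  226 + 32 = 258
32 + 2 = 34;  258 + 34 = 292
34 + 2 = 36;  292 + 36 = 328
36 + 2 = 38;  328 + 38 = 366
38 + 2 = 40;  366 + 40 = 406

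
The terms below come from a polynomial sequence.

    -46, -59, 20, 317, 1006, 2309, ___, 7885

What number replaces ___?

Using the first 6 terms:
D1: -13, 79, 297, 689, 1303
D2: 92, 218, 392, 614
D3: 126, 174, 222
D4: 48, 48
Constant fourth difference = 48.
Extend forward: 222 + 48 = 270;  614 + 270 = 884;  1303 + 884 = 2187;  2309 + 2187 = 4496

4496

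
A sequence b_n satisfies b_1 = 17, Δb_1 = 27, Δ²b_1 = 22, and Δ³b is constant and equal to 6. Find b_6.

432

Build the table forward from the leading diagonal:
D3: 6, 6, 6, 6, 6, 6
D2: 22, 28, 34, 40, 46, 52
D1: 27, 49, 77, 111, 151, 197
b: 17, 44, 93, 170, 281, 432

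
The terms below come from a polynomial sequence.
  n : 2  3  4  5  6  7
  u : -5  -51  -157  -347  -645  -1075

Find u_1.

Δ: -46  -106  -190  -298  -430
Δ²: -60  -84  -108  -132
Δ³: -24  -24  -24
The third differences are constant at -24.
Work back: -60 + 24 = -36;  -46 + 36 = -10;  -5 + 10 = 5

5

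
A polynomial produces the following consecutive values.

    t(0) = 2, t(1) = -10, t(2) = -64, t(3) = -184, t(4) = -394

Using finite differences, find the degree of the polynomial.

3

-12, -54, -120, -210
-42, -66, -90
-24, -24
The third differences are constant, so the polynomial has degree 3.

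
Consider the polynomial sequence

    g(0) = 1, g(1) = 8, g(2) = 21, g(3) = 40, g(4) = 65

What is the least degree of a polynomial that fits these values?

2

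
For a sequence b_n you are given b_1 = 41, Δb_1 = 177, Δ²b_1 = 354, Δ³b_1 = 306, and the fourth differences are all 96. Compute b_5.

4193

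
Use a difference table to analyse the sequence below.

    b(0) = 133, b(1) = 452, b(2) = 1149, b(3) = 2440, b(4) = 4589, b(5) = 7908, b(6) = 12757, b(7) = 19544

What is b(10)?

319, 697, 1291, 2149, 3319, 4849, 6787
378, 594, 858, 1170, 1530, 1938
216, 264, 312, 360, 408
48, 48, 48, 48
Constant fourth difference = 48, so extend:
408 + 48 = 456;  1938 + 456 = 2394;  6787 + 2394 = 9181;  19544 + 9181 = 28725
456 + 48 = 504;  2394 + 504 = 2898;  9181 + 2898 = 12079;  28725 + 12079 = 40804
504 + 48 = 552;  2898 + 552 = 3450;  12079 + 3450 = 15529;  40804 + 15529 = 56333

56333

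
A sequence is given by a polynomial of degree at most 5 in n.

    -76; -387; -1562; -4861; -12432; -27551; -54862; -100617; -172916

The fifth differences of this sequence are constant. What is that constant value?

D1: -311, -1175, -3299, -7571, -15119, -27311, -45755, -72299
D2: -864, -2124, -4272, -7548, -12192, -18444, -26544
D3: -1260, -2148, -3276, -4644, -6252, -8100
D4: -888, -1128, -1368, -1608, -1848
D5: -240, -240, -240, -240

-240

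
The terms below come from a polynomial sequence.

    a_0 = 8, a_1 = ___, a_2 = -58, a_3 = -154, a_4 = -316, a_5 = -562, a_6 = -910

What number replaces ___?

Using the last 5 terms:
D1: -96  -162  -246  -348
D2: -66  -84  -102
D3: -18  -18
Constant third difference = -18.
Extend backward: -66 + 18 = -48;  -96 + 48 = -48;  -58 + 48 = -10

-10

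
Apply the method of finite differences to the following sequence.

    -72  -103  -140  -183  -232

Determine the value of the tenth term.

-567

-31  -37  -43  -49
-6  -6  -6
Constant second difference = -6, so extend:
-49 − 6 = -55;  -232 − 55 = -287
-55 − 6 = -61;  -287 − 61 = -348
-61 − 6 = -67;  -348 − 67 = -415
-67 − 6 = -73;  -415 − 73 = -488
-73 − 6 = -79;  -488 − 79 = -567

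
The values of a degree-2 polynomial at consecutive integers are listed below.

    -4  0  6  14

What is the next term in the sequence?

4, 6, 8
2, 2
Constant second difference = 2, so extend:
8 + 2 = 10;  14 + 10 = 24

24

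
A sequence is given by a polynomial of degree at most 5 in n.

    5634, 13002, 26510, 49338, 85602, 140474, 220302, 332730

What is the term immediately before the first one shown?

2042

Δ: 7368  13508  22828  36264  54872  79828  112428
Δ²: 6140  9320  13436  18608  24956  32600
Δ³: 3180  4116  5172  6348  7644
Δ⁴: 936  1056  1176  1296
Δ⁵: 120  120  120
The fifth differences are constant at 120.
Work back: 936 − 120 = 816;  3180 − 816 = 2364;  6140 − 2364 = 3776;  7368 − 3776 = 3592;  5634 − 3592 = 2042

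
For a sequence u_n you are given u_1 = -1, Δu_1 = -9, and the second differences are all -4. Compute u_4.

Build the table forward from the leading diagonal:
Second differences: -4, -4, -4, -4
First differences: -9, -13, -17, -21
u: -1, -10, -23, -40

-40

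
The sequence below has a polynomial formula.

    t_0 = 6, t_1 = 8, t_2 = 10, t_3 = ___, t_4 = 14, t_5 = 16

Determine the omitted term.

12

Using the first 3 terms:
Δ: 2, 2
Constant first difference = 2.
Extend forward: 10 + 2 = 12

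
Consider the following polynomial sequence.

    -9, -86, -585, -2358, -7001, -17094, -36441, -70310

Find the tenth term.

-211446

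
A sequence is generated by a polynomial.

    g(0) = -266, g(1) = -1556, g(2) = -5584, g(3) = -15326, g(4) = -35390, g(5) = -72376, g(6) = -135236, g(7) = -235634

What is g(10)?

D1: -1290 , -4028 , -9742 , -20064 , -36986 , -62860 , -100398
D2: -2738 , -5714 , -10322 , -16922 , -25874 , -37538
D3: -2976 , -4608 , -6600 , -8952 , -11664
D4: -1632 , -1992 , -2352 , -2712
D5: -360 , -360 , -360
Fifth differences constant at -360.
-2712 − 360 = -3072;  -11664 − 3072 = -14736;  -37538 − 14736 = -52274;  -100398 − 52274 = -152672;  -235634 − 152672 = -388306
-3072 − 360 = -3432;  -14736 − 3432 = -18168;  -52274 − 18168 = -70442;  -152672 − 70442 = -223114;  -388306 − 223114 = -611420
-3432 − 360 = -3792;  -18168 − 3792 = -21960;  -70442 − 21960 = -92402;  -223114 − 92402 = -315516;  -611420 − 315516 = -926936

-926936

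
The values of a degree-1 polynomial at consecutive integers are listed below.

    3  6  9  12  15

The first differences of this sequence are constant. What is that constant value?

3

First differences: 3, 3, 3, 3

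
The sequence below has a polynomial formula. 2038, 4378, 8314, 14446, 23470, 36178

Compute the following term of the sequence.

53458

Δ: 2340  3936  6132  9024  12708
Δ²: 1596  2196  2892  3684
Δ³: 600  696  792
Δ⁴: 96  96
The fourth differences are constant (96).
792 + 96 = 888;  3684 + 888 = 4572;  12708 + 4572 = 17280;  36178 + 17280 = 53458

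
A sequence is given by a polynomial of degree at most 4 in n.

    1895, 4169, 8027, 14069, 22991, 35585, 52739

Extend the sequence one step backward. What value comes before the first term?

2274, 3858, 6042, 8922, 12594, 17154
1584, 2184, 2880, 3672, 4560
600, 696, 792, 888
96, 96, 96
The fourth differences are constant at 96.
Work back: 600 − 96 = 504;  1584 − 504 = 1080;  2274 − 1080 = 1194;  1895 − 1194 = 701

701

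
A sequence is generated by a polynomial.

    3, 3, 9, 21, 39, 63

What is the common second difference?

6

D1: 0, 6, 12, 18, 24
D2: 6, 6, 6, 6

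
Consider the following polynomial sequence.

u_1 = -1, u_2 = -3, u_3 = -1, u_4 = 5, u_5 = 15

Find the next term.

Δ: -2, 2, 6, 10
Δ²: 4, 4, 4
Second differences constant at 4.
10 + 4 = 14;  15 + 14 = 29

29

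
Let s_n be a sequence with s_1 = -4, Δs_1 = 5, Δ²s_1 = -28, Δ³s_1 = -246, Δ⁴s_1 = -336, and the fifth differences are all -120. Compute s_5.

Build the table forward from the leading diagonal:
Δ⁵: -120, -120, -120, -120, -120
Δ⁴: -336, -456, -576, -696, -816
Δ³: -246, -582, -1038, -1614, -2310
Δ²: -28, -274, -856, -1894, -3508
Δ: 5, -23, -297, -1153, -3047
s: -4, 1, -22, -319, -1472

-1472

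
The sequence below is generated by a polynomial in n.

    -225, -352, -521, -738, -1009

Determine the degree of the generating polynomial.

D1: -127, -169, -217, -271
D2: -42, -48, -54
D3: -6, -6
The third differences are constant, so the polynomial has degree 3.

3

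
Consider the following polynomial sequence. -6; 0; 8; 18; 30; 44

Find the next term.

6  8  10  12  14
2  2  2  2
Constant second difference = 2, so extend:
14 + 2 = 16;  44 + 16 = 60

60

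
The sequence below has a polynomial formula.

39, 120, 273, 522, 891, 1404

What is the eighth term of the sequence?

First differences: 81, 153, 249, 369, 513
Second differences: 72, 96, 120, 144
Third differences: 24, 24, 24
Third differences constant at 24.
144 + 24 = 168;  513 + 168 = 681;  1404 + 681 = 2085
168 + 24 = 192;  681 + 192 = 873;  2085 + 873 = 2958

2958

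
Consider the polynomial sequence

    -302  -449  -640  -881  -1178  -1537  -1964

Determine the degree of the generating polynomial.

3

Δ: -147, -191, -241, -297, -359, -427
Δ²: -44, -50, -56, -62, -68
Δ³: -6, -6, -6, -6
The third differences are constant, so the polynomial has degree 3.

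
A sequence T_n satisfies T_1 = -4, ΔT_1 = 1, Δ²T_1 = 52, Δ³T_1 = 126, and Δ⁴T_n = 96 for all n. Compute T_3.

50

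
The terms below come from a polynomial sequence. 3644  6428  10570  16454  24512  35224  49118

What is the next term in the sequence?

First differences: 2784  4142  5884  8058  10712  13894
Second differences: 1358  1742  2174  2654  3182
Third differences: 384  432  480  528
Fourth differences: 48  48  48
The fourth differences are constant (48).
528 + 48 = 576;  3182 + 576 = 3758;  13894 + 3758 = 17652;  49118 + 17652 = 66770

66770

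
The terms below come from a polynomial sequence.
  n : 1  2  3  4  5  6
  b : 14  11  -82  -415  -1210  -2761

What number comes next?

Δ: -3, -93, -333, -795, -1551
Δ²: -90, -240, -462, -756
Δ³: -150, -222, -294
Δ⁴: -72, -72
Fourth differences constant at -72.
-294 − 72 = -366;  -756 − 366 = -1122;  -1551 − 1122 = -2673;  -2761 − 2673 = -5434

-5434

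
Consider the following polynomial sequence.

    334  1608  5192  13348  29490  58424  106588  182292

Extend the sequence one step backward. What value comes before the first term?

1274, 3584, 8156, 16142, 28934, 48164, 75704
2310, 4572, 7986, 12792, 19230, 27540
2262, 3414, 4806, 6438, 8310
1152, 1392, 1632, 1872
240, 240, 240
The fifth differences are constant at 240.
Work back: 1152 − 240 = 912;  2262 − 912 = 1350;  2310 − 1350 = 960;  1274 − 960 = 314;  334 − 314 = 20

20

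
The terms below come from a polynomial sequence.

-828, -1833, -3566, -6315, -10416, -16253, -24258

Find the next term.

D1: -1005, -1733, -2749, -4101, -5837, -8005
D2: -728, -1016, -1352, -1736, -2168
D3: -288, -336, -384, -432
D4: -48, -48, -48
Constant fourth difference = -48, so extend:
-432 − 48 = -480;  -2168 − 480 = -2648;  -8005 − 2648 = -10653;  -24258 − 10653 = -34911

-34911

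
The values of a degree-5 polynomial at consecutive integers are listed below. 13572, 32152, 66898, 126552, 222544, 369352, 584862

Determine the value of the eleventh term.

D1: 18580 , 34746 , 59654 , 95992 , 146808 , 215510
D2: 16166 , 24908 , 36338 , 50816 , 68702
D3: 8742 , 11430 , 14478 , 17886
D4: 2688 , 3048 , 3408
D5: 360 , 360
Fifth differences constant at 360.
3408 + 360 = 3768;  17886 + 3768 = 21654;  68702 + 21654 = 90356;  215510 + 90356 = 305866;  584862 + 305866 = 890728
3768 + 360 = 4128;  21654 + 4128 = 25782;  90356 + 25782 = 116138;  305866 + 116138 = 422004;  890728 + 422004 = 1312732
4128 + 360 = 4488;  25782 + 4488 = 30270;  116138 + 30270 = 146408;  422004 + 146408 = 568412;  1312732 + 568412 = 1881144
4488 + 360 = 4848;  30270 + 4848 = 35118;  146408 + 35118 = 181526;  568412 + 181526 = 749938;  1881144 + 749938 = 2631082

2631082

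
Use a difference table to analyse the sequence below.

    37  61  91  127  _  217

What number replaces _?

169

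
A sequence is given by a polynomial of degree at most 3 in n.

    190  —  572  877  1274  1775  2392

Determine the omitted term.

347

Using the last 5 terms:
305  397  501  617
92  104  116
12  12
Constant third difference = 12.
Extend backward: 92 − 12 = 80;  305 − 80 = 225;  572 − 225 = 347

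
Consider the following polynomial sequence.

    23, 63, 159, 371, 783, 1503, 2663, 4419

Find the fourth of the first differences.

First differences: 40, 96, 212, 412, 720, 1160, 1756
Second differences: 56, 116, 200, 308, 440, 596
Third differences: 60, 84, 108, 132, 156
Fourth differences: 24, 24, 24, 24

412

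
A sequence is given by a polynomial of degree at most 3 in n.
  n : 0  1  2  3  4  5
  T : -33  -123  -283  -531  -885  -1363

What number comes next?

-90, -160, -248, -354, -478
-70, -88, -106, -124
-18, -18, -18
Third differences constant at -18.
-124 − 18 = -142;  -478 − 142 = -620;  -1363 − 620 = -1983

-1983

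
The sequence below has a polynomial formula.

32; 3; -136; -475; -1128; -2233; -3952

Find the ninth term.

First differences: -29 , -139 , -339 , -653 , -1105 , -1719
Second differences: -110 , -200 , -314 , -452 , -614
Third differences: -90 , -114 , -138 , -162
Fourth differences: -24 , -24 , -24
Constant fourth difference = -24, so extend:
-162 − 24 = -186;  -614 − 186 = -800;  -1719 − 800 = -2519;  -3952 − 2519 = -6471
-186 − 24 = -210;  -800 − 210 = -1010;  -2519 − 1010 = -3529;  -6471 − 3529 = -10000

-10000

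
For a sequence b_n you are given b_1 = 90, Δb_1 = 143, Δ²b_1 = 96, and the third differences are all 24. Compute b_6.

Build the table forward from the leading diagonal:
D3: 24, 24, 24, 24, 24, 24
D2: 96, 120, 144, 168, 192, 216
D1: 143, 239, 359, 503, 671, 863
b: 90, 233, 472, 831, 1334, 2005

2005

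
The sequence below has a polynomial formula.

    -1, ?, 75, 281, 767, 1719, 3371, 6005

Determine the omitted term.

11

Using the last 6 terms:
Δ: 206, 486, 952, 1652, 2634
Δ²: 280, 466, 700, 982
Δ³: 186, 234, 282
Δ⁴: 48, 48
Constant fourth difference = 48.
Extend backward: 186 − 48 = 138;  280 − 138 = 142;  206 − 142 = 64;  75 − 64 = 11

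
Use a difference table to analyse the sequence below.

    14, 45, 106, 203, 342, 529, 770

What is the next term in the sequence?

1071

First differences: 31, 61, 97, 139, 187, 241
Second differences: 30, 36, 42, 48, 54
Third differences: 6, 6, 6, 6
Constant third difference = 6, so extend:
54 + 6 = 60;  241 + 60 = 301;  770 + 301 = 1071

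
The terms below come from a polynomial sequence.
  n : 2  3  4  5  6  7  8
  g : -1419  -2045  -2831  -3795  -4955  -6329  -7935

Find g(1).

-935

First differences: -626  -786  -964  -1160  -1374  -1606
Second differences: -160  -178  -196  -214  -232
Third differences: -18  -18  -18  -18
The third differences are constant at -18.
Work back: -160 + 18 = -142;  -626 + 142 = -484;  -1419 + 484 = -935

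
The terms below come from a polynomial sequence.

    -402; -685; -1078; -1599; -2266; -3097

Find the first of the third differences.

-18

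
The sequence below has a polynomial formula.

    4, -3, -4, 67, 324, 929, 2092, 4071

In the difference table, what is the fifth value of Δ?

D1: -7, -1, 71, 257, 605, 1163, 1979
D2: 6, 72, 186, 348, 558, 816
D3: 66, 114, 162, 210, 258
D4: 48, 48, 48, 48

605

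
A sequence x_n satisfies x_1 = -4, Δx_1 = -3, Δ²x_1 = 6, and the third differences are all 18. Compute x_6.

221

Build the table forward from the leading diagonal:
Δ³: 18, 18, 18, 18, 18, 18
Δ²: 6, 24, 42, 60, 78, 96
Δ: -3, 3, 27, 69, 129, 207
x: -4, -7, -4, 23, 92, 221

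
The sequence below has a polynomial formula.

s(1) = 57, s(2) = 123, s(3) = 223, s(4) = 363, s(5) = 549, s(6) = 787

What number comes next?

1083

66 , 100 , 140 , 186 , 238
34 , 40 , 46 , 52
6 , 6 , 6
Constant third difference = 6, so extend:
52 + 6 = 58;  238 + 58 = 296;  787 + 296 = 1083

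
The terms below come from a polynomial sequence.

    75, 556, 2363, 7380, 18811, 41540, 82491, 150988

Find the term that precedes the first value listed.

-4

Δ: 481  1807  5017  11431  22729  40951  68497
Δ²: 1326  3210  6414  11298  18222  27546
Δ³: 1884  3204  4884  6924  9324
Δ⁴: 1320  1680  2040  2400
Δ⁵: 360  360  360
The fifth differences are constant at 360.
Work back: 1320 − 360 = 960;  1884 − 960 = 924;  1326 − 924 = 402;  481 − 402 = 79;  75 − 79 = -4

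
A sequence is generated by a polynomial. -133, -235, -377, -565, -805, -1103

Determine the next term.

D1: -102, -142, -188, -240, -298
D2: -40, -46, -52, -58
D3: -6, -6, -6
Third differences constant at -6.
-58 − 6 = -64;  -298 − 64 = -362;  -1103 − 362 = -1465

-1465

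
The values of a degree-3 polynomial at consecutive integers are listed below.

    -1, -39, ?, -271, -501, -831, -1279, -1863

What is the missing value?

-123

Using the last 5 terms:
D1: -230  -330  -448  -584
D2: -100  -118  -136
D3: -18  -18
Constant third difference = -18.
Extend backward: -100 + 18 = -82;  -230 + 82 = -148;  -271 + 148 = -123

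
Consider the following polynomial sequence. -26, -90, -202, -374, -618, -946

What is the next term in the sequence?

-64, -112, -172, -244, -328
-48, -60, -72, -84
-12, -12, -12
Third differences constant at -12.
-84 − 12 = -96;  -328 − 96 = -424;  -946 − 424 = -1370

-1370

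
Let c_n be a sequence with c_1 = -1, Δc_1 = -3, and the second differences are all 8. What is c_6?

64

Build the table forward from the leading diagonal:
Δ²: 8  8  8  8  8  8
Δ: -3  5  13  21  29  37
c: -1  -4  1  14  35  64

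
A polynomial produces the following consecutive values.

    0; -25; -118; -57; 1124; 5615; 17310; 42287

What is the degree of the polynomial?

5

Δ: -25, -93, 61, 1181, 4491, 11695, 24977
Δ²: -68, 154, 1120, 3310, 7204, 13282
Δ³: 222, 966, 2190, 3894, 6078
Δ⁴: 744, 1224, 1704, 2184
Δ⁵: 480, 480, 480
The fifth differences are constant, so the polynomial has degree 5.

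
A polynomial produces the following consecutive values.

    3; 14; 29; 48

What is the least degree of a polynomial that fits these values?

2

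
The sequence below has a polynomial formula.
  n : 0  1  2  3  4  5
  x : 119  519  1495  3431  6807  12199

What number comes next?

20279

D1: 400 , 976 , 1936 , 3376 , 5392
D2: 576 , 960 , 1440 , 2016
D3: 384 , 480 , 576
D4: 96 , 96
Constant fourth difference = 96, so extend:
576 + 96 = 672;  2016 + 672 = 2688;  5392 + 2688 = 8080;  12199 + 8080 = 20279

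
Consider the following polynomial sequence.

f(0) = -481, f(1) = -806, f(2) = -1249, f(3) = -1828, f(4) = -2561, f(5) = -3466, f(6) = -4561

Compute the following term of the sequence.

-5864

Δ: -325, -443, -579, -733, -905, -1095
Δ²: -118, -136, -154, -172, -190
Δ³: -18, -18, -18, -18
The third differences are constant (-18).
-190 − 18 = -208;  -1095 − 208 = -1303;  -4561 − 1303 = -5864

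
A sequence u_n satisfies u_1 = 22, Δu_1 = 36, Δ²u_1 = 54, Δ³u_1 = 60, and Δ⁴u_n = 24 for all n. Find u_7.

2608

Build the table forward from the leading diagonal:
Δ⁴: 24, 24, 24, 24, 24, 24, 24
Δ³: 60, 84, 108, 132, 156, 180, 204
Δ²: 54, 114, 198, 306, 438, 594, 774
Δ: 36, 90, 204, 402, 708, 1146, 1740
u: 22, 58, 148, 352, 754, 1462, 2608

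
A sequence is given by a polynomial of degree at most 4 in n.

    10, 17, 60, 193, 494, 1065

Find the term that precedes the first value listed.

9

First differences: 7, 43, 133, 301, 571
Second differences: 36, 90, 168, 270
Third differences: 54, 78, 102
Fourth differences: 24, 24
The fourth differences are constant at 24.
Work back: 54 − 24 = 30;  36 − 30 = 6;  7 − 6 = 1;  10 − 1 = 9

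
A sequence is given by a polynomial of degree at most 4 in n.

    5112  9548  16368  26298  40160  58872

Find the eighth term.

114998

Δ: 4436, 6820, 9930, 13862, 18712
Δ²: 2384, 3110, 3932, 4850
Δ³: 726, 822, 918
Δ⁴: 96, 96
The fourth differences are constant (96).
918 + 96 = 1014;  4850 + 1014 = 5864;  18712 + 5864 = 24576;  58872 + 24576 = 83448
1014 + 96 = 1110;  5864 + 1110 = 6974;  24576 + 6974 = 31550;  83448 + 31550 = 114998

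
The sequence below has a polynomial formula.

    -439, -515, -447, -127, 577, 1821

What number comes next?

3785

D1: -76, 68, 320, 704, 1244
D2: 144, 252, 384, 540
D3: 108, 132, 156
D4: 24, 24
Constant fourth difference = 24, so extend:
156 + 24 = 180;  540 + 180 = 720;  1244 + 720 = 1964;  1821 + 1964 = 3785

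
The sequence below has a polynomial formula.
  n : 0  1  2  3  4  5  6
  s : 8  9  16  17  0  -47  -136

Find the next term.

-279

D1: 1  7  1  -17  -47  -89
D2: 6  -6  -18  -30  -42
D3: -12  -12  -12  -12
The third differences are constant (-12).
-42 − 12 = -54;  -89 − 54 = -143;  -136 − 143 = -279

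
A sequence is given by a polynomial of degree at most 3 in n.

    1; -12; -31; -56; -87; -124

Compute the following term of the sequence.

First differences: -13  -19  -25  -31  -37
Second differences: -6  -6  -6  -6
Constant second difference = -6, so extend:
-37 − 6 = -43;  -124 − 43 = -167

-167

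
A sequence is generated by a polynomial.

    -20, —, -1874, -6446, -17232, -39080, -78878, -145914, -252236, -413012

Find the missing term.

-348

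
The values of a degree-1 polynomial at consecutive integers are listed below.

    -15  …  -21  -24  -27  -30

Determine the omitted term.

Using the last 4 terms:
-3, -3, -3
Constant first difference = -3.
Extend backward: -21 + 3 = -18

-18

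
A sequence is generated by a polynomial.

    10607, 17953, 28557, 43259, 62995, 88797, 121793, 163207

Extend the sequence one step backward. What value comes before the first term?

5775

7346, 10604, 14702, 19736, 25802, 32996, 41414
3258, 4098, 5034, 6066, 7194, 8418
840, 936, 1032, 1128, 1224
96, 96, 96, 96
The fourth differences are constant at 96.
Work back: 840 − 96 = 744;  3258 − 744 = 2514;  7346 − 2514 = 4832;  10607 − 4832 = 5775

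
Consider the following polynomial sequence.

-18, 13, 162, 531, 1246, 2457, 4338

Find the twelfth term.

First differences: 31, 149, 369, 715, 1211, 1881
Second differences: 118, 220, 346, 496, 670
Third differences: 102, 126, 150, 174
Fourth differences: 24, 24, 24
Fourth differences constant at 24.
174 + 24 = 198;  670 + 198 = 868;  1881 + 868 = 2749;  4338 + 2749 = 7087
198 + 24 = 222;  868 + 222 = 1090;  2749 + 1090 = 3839;  7087 + 3839 = 10926
222 + 24 = 246;  1090 + 246 = 1336;  3839 + 1336 = 5175;  10926 + 5175 = 16101
246 + 24 = 270;  1336 + 270 = 1606;  5175 + 1606 = 6781;  16101 + 6781 = 22882
270 + 24 = 294;  1606 + 294 = 1900;  6781 + 1900 = 8681;  22882 + 8681 = 31563

31563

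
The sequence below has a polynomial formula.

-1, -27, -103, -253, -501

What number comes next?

-871

D1: -26  -76  -150  -248
D2: -50  -74  -98
D3: -24  -24
The third differences are constant (-24).
-98 − 24 = -122;  -248 − 122 = -370;  -501 − 370 = -871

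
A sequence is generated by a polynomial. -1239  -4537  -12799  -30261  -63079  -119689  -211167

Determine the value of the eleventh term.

-3298, -8262, -17462, -32818, -56610, -91478
-4964, -9200, -15356, -23792, -34868
-4236, -6156, -8436, -11076
-1920, -2280, -2640
-360, -360
Constant fifth difference = -360, so extend:
-2640 − 360 = -3000;  -11076 − 3000 = -14076;  -34868 − 14076 = -48944;  -91478 − 48944 = -140422;  -211167 − 140422 = -351589
-3000 − 360 = -3360;  -14076 − 3360 = -17436;  -48944 − 17436 = -66380;  -140422 − 66380 = -206802;  -351589 − 206802 = -558391
-3360 − 360 = -3720;  -17436 − 3720 = -21156;  -66380 − 21156 = -87536;  -206802 − 87536 = -294338;  -558391 − 294338 = -852729
-3720 − 360 = -4080;  -21156 − 4080 = -25236;  -87536 − 25236 = -112772;  -294338 − 112772 = -407110;  -852729 − 407110 = -1259839

-1259839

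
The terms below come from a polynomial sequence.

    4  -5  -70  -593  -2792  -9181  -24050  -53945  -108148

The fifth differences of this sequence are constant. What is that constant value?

-480

First differences: -9, -65, -523, -2199, -6389, -14869, -29895, -54203
Second differences: -56, -458, -1676, -4190, -8480, -15026, -24308
Third differences: -402, -1218, -2514, -4290, -6546, -9282
Fourth differences: -816, -1296, -1776, -2256, -2736
Fifth differences: -480, -480, -480, -480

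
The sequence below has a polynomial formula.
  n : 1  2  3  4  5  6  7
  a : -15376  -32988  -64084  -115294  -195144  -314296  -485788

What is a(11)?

First differences: -17612, -31096, -51210, -79850, -119152, -171492
Second differences: -13484, -20114, -28640, -39302, -52340
Third differences: -6630, -8526, -10662, -13038
Fourth differences: -1896, -2136, -2376
Fifth differences: -240, -240
The fifth differences are constant (-240).
-2376 − 240 = -2616;  -13038 − 2616 = -15654;  -52340 − 15654 = -67994;  -171492 − 67994 = -239486;  -485788 − 239486 = -725274
-2616 − 240 = -2856;  -15654 − 2856 = -18510;  -67994 − 18510 = -86504;  -239486 − 86504 = -325990;  -725274 − 325990 = -1051264
-2856 − 240 = -3096;  -18510 − 3096 = -21606;  -86504 − 21606 = -108110;  -325990 − 108110 = -434100;  -1051264 − 434100 = -1485364
-3096 − 240 = -3336;  -21606 − 3336 = -24942;  -108110 − 24942 = -133052;  -434100 − 133052 = -567152;  -1485364 − 567152 = -2052516

-2052516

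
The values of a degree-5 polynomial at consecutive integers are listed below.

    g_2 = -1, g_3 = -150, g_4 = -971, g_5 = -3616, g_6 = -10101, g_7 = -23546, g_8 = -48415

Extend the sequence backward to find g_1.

-149  -821  -2645  -6485  -13445  -24869
-672  -1824  -3840  -6960  -11424
-1152  -2016  -3120  -4464
-864  -1104  -1344
-240  -240
The fifth differences are constant at -240.
Work back: -864 + 240 = -624;  -1152 + 624 = -528;  -672 + 528 = -144;  -149 + 144 = -5;  -1 + 5 = 4

4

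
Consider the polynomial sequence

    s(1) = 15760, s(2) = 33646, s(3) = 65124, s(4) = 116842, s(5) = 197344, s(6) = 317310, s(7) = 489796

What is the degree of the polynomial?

5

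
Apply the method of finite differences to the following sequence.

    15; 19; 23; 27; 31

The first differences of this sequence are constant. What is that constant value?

First differences: 4, 4, 4, 4

4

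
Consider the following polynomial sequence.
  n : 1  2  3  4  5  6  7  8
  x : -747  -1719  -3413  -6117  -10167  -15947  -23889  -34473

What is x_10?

First differences: -972 , -1694 , -2704 , -4050 , -5780 , -7942 , -10584
Second differences: -722 , -1010 , -1346 , -1730 , -2162 , -2642
Third differences: -288 , -336 , -384 , -432 , -480
Fourth differences: -48 , -48 , -48 , -48
Constant fourth difference = -48, so extend:
-480 − 48 = -528;  -2642 − 528 = -3170;  -10584 − 3170 = -13754;  -34473 − 13754 = -48227
-528 − 48 = -576;  -3170 − 576 = -3746;  -13754 − 3746 = -17500;  -48227 − 17500 = -65727

-65727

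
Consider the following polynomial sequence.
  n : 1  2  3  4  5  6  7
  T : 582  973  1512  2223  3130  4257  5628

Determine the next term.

7267

391, 539, 711, 907, 1127, 1371
148, 172, 196, 220, 244
24, 24, 24, 24
The third differences are constant (24).
244 + 24 = 268;  1371 + 268 = 1639;  5628 + 1639 = 7267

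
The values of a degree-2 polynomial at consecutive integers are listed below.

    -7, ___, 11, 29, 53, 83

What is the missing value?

Using the last 4 terms:
D1: 18  24  30
D2: 6  6
Constant second difference = 6.
Extend backward: 18 − 6 = 12;  11 − 12 = -1

-1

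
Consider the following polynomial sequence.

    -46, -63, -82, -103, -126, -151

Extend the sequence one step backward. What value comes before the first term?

D1: -17, -19, -21, -23, -25
D2: -2, -2, -2, -2
The second differences are constant at -2.
Work back: -17 + 2 = -15;  -46 + 15 = -31

-31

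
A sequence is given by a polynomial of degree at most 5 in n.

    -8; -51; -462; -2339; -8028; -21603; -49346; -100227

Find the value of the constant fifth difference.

-480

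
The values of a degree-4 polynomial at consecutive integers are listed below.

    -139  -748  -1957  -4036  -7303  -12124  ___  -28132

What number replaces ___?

-18913

Using the first 6 terms:
-609, -1209, -2079, -3267, -4821
-600, -870, -1188, -1554
-270, -318, -366
-48, -48
Constant fourth difference = -48.
Extend forward: -366 − 48 = -414;  -1554 − 414 = -1968;  -4821 − 1968 = -6789;  -12124 − 6789 = -18913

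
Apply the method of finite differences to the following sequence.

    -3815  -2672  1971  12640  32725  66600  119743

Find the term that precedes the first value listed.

Δ: 1143, 4643, 10669, 20085, 33875, 53143
Δ²: 3500, 6026, 9416, 13790, 19268
Δ³: 2526, 3390, 4374, 5478
Δ⁴: 864, 984, 1104
Δ⁵: 120, 120
The fifth differences are constant at 120.
Work back: 864 − 120 = 744;  2526 − 744 = 1782;  3500 − 1782 = 1718;  1143 − 1718 = -575;  -3815 + 575 = -3240

-3240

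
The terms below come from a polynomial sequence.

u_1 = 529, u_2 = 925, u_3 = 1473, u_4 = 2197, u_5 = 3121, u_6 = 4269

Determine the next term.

D1: 396  548  724  924  1148
D2: 152  176  200  224
D3: 24  24  24
Third differences constant at 24.
224 + 24 = 248;  1148 + 248 = 1396;  4269 + 1396 = 5665

5665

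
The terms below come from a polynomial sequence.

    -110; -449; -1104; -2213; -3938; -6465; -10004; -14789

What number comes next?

First differences: -339  -655  -1109  -1725  -2527  -3539  -4785
Second differences: -316  -454  -616  -802  -1012  -1246
Third differences: -138  -162  -186  -210  -234
Fourth differences: -24  -24  -24  -24
Constant fourth difference = -24, so extend:
-234 − 24 = -258;  -1246 − 258 = -1504;  -4785 − 1504 = -6289;  -14789 − 6289 = -21078

-21078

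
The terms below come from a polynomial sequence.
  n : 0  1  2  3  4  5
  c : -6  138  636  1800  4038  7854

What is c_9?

First differences: 144, 498, 1164, 2238, 3816
Second differences: 354, 666, 1074, 1578
Third differences: 312, 408, 504
Fourth differences: 96, 96
The fourth differences are constant (96).
504 + 96 = 600;  1578 + 600 = 2178;  3816 + 2178 = 5994;  7854 + 5994 = 13848
600 + 96 = 696;  2178 + 696 = 2874;  5994 + 2874 = 8868;  13848 + 8868 = 22716
696 + 96 = 792;  2874 + 792 = 3666;  8868 + 3666 = 12534;  22716 + 12534 = 35250
792 + 96 = 888;  3666 + 888 = 4554;  12534 + 4554 = 17088;  35250 + 17088 = 52338

52338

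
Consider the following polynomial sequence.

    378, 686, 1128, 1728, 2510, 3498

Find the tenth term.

9990

Δ: 308, 442, 600, 782, 988
Δ²: 134, 158, 182, 206
Δ³: 24, 24, 24
Third differences constant at 24.
206 + 24 = 230;  988 + 230 = 1218;  3498 + 1218 = 4716
230 + 24 = 254;  1218 + 254 = 1472;  4716 + 1472 = 6188
254 + 24 = 278;  1472 + 278 = 1750;  6188 + 1750 = 7938
278 + 24 = 302;  1750 + 302 = 2052;  7938 + 2052 = 9990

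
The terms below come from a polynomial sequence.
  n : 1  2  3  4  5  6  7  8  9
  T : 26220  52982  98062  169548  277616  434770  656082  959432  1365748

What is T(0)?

11536

First differences: 26762, 45080, 71486, 108068, 157154, 221312, 303350, 406316
Second differences: 18318, 26406, 36582, 49086, 64158, 82038, 102966
Third differences: 8088, 10176, 12504, 15072, 17880, 20928
Fourth differences: 2088, 2328, 2568, 2808, 3048
Fifth differences: 240, 240, 240, 240
The fifth differences are constant at 240.
Work back: 2088 − 240 = 1848;  8088 − 1848 = 6240;  18318 − 6240 = 12078;  26762 − 12078 = 14684;  26220 − 14684 = 11536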